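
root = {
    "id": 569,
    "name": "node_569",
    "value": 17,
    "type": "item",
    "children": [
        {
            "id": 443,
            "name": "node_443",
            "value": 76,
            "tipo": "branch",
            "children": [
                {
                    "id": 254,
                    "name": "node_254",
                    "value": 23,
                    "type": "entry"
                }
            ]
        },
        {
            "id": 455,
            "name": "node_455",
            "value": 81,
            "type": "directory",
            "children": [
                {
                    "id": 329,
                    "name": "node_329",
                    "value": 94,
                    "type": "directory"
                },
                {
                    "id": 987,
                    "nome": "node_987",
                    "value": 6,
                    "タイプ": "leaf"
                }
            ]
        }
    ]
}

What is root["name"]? "node_569"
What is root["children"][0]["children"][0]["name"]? "node_254"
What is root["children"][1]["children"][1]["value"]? 6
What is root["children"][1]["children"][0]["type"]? "directory"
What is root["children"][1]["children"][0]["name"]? "node_329"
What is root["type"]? "item"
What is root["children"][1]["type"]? "directory"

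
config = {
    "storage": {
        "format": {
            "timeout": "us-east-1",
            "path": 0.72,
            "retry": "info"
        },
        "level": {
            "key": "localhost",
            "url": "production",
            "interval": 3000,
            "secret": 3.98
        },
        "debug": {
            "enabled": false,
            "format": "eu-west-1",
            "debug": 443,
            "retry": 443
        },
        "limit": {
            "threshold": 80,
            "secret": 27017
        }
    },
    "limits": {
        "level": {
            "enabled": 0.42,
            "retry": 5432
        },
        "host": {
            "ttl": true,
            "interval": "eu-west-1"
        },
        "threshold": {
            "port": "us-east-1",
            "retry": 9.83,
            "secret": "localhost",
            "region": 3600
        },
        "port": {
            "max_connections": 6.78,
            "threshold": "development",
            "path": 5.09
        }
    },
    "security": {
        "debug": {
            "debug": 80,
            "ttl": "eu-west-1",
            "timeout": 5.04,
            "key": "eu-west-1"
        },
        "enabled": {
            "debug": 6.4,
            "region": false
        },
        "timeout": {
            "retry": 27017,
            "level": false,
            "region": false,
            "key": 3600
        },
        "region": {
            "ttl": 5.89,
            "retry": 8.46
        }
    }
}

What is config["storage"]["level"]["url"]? "production"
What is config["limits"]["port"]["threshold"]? "development"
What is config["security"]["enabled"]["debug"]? 6.4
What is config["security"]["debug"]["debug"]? 80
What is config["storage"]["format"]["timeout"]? "us-east-1"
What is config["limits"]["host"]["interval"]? "eu-west-1"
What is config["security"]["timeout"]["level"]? False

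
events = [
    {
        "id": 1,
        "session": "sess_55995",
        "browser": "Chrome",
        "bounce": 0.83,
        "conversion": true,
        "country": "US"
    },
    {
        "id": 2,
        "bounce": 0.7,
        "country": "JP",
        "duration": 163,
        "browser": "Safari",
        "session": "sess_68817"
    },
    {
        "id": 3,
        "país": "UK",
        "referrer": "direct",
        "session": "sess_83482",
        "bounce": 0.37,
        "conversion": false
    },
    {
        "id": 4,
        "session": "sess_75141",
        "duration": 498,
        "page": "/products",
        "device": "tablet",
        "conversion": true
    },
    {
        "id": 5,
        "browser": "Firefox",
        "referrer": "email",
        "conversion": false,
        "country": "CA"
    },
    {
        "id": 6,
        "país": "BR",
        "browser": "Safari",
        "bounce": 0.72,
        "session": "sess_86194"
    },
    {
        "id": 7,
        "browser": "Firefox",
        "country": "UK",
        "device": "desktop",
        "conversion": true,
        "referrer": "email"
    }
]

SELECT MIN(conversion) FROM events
False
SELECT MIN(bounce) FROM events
0.37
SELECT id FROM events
[1, 2, 3, 4, 5, 6, 7]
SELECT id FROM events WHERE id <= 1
[1]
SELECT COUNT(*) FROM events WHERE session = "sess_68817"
1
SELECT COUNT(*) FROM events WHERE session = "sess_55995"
1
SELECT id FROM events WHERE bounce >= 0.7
[1, 2, 6]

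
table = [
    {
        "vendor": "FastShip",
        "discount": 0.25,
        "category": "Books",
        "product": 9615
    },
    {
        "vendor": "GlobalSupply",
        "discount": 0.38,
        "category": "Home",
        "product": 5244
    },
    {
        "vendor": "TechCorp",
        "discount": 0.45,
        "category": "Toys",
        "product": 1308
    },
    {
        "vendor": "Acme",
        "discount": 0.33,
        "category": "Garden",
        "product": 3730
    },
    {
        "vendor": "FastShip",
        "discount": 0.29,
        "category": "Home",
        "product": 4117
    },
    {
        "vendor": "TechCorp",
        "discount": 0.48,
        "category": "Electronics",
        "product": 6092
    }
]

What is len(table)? 6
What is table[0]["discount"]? 0.25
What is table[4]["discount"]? 0.29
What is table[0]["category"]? "Books"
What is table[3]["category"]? "Garden"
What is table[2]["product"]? 1308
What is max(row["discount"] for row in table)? 0.48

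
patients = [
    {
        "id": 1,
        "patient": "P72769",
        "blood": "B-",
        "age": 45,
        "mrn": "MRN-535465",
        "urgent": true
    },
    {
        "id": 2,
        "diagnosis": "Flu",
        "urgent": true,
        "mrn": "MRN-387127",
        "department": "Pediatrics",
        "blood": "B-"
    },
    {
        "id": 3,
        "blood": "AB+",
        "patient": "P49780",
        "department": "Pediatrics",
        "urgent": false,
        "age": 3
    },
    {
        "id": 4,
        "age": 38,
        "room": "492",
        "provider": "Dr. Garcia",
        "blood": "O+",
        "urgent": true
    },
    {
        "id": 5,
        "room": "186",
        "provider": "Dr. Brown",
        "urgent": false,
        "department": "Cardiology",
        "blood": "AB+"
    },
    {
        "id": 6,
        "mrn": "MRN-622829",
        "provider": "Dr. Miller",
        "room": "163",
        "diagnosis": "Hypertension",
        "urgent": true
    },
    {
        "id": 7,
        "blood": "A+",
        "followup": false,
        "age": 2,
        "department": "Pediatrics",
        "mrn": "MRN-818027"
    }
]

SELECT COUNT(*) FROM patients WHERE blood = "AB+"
2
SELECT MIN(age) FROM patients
2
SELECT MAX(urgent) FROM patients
True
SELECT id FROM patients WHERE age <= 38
[3, 4, 7]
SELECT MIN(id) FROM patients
1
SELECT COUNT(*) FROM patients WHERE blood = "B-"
2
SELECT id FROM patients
[1, 2, 3, 4, 5, 6, 7]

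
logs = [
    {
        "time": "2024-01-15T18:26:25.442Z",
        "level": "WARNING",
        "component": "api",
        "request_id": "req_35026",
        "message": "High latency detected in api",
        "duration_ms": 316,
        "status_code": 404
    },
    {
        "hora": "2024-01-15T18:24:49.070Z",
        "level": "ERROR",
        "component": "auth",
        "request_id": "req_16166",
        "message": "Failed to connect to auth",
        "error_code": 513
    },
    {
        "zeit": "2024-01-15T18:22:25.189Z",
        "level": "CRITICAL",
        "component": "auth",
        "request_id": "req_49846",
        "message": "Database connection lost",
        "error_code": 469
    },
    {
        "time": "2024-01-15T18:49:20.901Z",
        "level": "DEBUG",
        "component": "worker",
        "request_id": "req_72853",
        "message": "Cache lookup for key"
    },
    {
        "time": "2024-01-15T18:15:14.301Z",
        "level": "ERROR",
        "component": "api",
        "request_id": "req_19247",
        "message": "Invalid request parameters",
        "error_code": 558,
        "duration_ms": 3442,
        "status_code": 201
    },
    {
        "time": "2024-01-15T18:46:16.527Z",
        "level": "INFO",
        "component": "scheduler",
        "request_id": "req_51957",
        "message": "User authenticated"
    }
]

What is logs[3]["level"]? "DEBUG"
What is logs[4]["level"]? "ERROR"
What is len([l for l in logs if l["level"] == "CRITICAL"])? 1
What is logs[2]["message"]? "Database connection lost"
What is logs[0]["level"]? "WARNING"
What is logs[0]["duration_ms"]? 316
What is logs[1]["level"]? "ERROR"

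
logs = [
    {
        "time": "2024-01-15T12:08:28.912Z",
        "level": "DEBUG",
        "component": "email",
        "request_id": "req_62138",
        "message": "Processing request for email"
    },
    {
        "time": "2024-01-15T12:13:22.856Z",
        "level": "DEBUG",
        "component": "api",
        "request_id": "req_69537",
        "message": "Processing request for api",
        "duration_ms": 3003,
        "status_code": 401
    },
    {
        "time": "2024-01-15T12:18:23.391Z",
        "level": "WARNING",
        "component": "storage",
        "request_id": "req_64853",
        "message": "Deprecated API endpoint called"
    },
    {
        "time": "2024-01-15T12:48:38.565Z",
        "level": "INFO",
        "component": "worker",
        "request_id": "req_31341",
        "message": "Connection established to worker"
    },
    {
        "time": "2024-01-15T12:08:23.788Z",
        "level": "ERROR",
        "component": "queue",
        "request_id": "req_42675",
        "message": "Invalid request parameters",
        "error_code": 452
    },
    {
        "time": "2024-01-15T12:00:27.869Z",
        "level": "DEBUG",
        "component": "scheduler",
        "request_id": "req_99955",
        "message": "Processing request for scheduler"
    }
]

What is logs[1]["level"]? "DEBUG"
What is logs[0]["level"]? "DEBUG"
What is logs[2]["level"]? "WARNING"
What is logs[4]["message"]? "Invalid request parameters"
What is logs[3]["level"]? "INFO"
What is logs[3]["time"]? "2024-01-15T12:48:38.565Z"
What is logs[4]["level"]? "ERROR"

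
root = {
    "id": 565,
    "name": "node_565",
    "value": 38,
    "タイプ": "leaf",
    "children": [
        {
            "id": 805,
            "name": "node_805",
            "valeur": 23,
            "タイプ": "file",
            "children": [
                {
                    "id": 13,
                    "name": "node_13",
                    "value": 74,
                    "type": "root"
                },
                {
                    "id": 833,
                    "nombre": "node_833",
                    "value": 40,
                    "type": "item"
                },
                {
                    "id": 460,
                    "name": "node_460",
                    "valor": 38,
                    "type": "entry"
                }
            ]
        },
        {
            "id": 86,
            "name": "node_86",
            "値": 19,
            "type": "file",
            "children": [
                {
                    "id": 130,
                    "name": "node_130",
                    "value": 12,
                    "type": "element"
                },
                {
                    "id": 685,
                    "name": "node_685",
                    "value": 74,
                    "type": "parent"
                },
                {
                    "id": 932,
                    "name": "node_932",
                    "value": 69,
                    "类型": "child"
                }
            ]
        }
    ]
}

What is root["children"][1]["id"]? 86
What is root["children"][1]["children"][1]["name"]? "node_685"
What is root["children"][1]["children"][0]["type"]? "element"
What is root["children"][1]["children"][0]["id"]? 130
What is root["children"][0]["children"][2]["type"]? "entry"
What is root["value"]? 38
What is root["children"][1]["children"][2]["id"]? 932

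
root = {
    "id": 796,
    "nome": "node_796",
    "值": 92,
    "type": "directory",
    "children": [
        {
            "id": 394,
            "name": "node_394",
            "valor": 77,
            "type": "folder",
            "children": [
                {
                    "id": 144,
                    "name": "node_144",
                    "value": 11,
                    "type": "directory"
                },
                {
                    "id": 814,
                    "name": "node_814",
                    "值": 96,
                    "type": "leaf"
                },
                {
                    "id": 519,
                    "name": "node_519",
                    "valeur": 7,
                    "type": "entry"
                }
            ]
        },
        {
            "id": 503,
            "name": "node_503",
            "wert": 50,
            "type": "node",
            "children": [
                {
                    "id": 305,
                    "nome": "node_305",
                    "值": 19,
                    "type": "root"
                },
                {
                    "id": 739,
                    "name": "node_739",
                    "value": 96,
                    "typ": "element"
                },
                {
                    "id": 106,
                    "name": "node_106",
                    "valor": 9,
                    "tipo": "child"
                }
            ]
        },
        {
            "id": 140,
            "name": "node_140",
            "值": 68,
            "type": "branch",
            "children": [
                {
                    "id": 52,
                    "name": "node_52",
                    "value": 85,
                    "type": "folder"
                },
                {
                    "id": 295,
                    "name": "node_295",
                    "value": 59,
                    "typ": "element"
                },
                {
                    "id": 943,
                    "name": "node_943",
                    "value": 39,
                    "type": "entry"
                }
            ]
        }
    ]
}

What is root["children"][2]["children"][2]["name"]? "node_943"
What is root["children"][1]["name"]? "node_503"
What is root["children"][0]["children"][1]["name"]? "node_814"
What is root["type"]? "directory"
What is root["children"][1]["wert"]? 50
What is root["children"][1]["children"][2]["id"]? 106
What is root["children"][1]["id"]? 503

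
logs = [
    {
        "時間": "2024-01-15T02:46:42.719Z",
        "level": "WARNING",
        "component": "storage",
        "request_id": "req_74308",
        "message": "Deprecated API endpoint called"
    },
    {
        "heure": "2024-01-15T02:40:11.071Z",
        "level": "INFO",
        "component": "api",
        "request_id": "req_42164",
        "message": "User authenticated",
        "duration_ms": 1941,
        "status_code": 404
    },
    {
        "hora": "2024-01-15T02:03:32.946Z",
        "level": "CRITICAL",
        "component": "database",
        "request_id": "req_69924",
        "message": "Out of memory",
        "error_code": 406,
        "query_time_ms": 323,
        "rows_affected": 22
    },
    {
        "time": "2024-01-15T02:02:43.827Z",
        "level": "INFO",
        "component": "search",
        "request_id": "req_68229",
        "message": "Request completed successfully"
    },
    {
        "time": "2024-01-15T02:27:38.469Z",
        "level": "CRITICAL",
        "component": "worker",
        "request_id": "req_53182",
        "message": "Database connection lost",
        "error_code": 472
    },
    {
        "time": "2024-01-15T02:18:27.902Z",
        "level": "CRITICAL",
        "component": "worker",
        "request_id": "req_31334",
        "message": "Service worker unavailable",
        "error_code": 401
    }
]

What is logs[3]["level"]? "INFO"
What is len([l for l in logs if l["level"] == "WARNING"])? 1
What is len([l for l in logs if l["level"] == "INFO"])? 2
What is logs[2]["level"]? "CRITICAL"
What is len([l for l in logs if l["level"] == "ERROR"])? 0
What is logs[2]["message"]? "Out of memory"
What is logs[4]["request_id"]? "req_53182"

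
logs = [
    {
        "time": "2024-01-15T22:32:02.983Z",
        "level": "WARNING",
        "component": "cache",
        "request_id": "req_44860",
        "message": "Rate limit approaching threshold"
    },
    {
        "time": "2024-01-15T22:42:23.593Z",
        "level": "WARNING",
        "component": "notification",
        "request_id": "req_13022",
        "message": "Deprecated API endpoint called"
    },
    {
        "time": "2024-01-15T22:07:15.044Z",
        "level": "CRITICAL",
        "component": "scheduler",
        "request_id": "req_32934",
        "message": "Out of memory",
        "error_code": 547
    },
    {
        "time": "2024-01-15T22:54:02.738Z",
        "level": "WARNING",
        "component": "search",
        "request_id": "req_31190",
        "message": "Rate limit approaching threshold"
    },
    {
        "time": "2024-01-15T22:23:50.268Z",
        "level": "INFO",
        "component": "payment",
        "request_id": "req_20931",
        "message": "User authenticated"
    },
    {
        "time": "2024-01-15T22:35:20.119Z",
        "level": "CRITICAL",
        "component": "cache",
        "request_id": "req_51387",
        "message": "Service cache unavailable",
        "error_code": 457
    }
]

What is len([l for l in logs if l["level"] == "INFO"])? 1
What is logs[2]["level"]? "CRITICAL"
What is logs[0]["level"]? "WARNING"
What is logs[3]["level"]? "WARNING"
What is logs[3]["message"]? "Rate limit approaching threshold"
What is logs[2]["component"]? "scheduler"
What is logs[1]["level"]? "WARNING"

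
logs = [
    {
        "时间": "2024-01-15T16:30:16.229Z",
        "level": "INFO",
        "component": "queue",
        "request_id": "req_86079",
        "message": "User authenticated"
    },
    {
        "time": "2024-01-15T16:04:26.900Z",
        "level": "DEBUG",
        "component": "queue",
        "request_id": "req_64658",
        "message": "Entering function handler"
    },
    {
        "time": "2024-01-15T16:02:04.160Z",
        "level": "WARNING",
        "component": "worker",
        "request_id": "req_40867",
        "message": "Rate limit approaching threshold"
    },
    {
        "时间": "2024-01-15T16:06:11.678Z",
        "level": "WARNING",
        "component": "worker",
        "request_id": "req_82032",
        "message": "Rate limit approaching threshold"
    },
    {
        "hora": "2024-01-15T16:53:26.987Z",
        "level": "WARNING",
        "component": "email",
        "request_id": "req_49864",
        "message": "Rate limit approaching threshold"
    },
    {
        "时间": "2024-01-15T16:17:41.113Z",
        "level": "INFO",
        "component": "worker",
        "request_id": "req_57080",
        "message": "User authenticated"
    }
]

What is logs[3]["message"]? "Rate limit approaching threshold"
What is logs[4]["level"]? "WARNING"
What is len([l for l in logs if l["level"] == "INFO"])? 2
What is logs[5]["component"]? "worker"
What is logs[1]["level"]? "DEBUG"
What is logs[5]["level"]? "INFO"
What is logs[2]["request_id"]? "req_40867"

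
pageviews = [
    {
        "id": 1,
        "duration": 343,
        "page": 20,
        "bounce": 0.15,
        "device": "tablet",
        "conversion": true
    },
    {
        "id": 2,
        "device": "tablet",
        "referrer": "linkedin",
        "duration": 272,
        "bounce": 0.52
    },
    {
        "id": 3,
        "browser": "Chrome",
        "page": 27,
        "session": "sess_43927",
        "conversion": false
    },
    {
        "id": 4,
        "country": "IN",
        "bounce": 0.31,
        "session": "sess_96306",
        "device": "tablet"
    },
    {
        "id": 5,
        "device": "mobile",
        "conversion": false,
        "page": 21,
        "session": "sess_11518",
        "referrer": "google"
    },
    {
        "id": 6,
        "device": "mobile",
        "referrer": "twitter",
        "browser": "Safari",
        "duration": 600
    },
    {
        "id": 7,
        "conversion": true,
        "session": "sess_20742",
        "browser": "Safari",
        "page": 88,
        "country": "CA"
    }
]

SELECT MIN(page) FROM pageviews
20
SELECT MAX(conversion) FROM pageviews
True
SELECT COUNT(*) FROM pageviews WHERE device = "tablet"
3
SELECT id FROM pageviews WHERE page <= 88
[1, 3, 5, 7]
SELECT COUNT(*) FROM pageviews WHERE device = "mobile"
2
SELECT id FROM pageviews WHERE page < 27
[1, 5]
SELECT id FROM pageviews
[1, 2, 3, 4, 5, 6, 7]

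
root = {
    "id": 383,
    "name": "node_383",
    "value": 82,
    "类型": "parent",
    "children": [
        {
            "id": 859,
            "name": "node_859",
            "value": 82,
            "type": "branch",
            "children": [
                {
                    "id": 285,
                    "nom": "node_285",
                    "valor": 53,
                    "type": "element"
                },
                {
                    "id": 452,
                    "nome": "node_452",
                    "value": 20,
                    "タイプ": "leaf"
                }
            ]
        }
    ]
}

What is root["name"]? "node_383"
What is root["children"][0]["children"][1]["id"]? 452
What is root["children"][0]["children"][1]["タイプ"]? "leaf"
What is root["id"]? 383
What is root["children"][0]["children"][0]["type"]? "element"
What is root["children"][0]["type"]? "branch"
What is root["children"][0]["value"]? 82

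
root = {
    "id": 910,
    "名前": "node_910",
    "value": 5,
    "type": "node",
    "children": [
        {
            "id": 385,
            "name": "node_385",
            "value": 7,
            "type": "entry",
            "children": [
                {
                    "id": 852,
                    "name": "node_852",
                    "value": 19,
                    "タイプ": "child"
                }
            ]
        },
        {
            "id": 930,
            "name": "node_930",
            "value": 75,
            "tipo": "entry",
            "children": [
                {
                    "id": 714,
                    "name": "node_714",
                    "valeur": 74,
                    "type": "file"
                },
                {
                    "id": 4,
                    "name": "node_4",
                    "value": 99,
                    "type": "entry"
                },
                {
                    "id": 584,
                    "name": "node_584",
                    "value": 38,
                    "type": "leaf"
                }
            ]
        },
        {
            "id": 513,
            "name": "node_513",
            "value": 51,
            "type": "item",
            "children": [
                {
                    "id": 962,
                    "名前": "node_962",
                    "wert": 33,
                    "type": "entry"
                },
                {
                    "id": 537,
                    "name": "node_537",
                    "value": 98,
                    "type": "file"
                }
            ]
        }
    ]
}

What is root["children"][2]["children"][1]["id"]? 537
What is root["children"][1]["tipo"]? "entry"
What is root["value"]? 5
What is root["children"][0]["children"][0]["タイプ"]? "child"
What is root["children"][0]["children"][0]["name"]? "node_852"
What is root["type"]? "node"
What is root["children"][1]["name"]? "node_930"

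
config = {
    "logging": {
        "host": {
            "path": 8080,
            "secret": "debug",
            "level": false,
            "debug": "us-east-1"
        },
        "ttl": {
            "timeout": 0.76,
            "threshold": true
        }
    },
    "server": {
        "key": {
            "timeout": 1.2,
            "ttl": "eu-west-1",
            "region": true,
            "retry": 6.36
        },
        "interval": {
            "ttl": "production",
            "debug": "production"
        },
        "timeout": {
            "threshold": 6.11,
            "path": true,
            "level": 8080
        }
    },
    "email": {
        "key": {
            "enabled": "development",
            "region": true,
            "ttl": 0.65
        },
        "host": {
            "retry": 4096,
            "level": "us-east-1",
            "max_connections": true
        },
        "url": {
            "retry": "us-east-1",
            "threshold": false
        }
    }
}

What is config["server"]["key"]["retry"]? 6.36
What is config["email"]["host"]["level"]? "us-east-1"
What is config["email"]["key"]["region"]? True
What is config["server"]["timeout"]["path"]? True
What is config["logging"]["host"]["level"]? False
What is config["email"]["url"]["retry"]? "us-east-1"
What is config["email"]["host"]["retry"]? 4096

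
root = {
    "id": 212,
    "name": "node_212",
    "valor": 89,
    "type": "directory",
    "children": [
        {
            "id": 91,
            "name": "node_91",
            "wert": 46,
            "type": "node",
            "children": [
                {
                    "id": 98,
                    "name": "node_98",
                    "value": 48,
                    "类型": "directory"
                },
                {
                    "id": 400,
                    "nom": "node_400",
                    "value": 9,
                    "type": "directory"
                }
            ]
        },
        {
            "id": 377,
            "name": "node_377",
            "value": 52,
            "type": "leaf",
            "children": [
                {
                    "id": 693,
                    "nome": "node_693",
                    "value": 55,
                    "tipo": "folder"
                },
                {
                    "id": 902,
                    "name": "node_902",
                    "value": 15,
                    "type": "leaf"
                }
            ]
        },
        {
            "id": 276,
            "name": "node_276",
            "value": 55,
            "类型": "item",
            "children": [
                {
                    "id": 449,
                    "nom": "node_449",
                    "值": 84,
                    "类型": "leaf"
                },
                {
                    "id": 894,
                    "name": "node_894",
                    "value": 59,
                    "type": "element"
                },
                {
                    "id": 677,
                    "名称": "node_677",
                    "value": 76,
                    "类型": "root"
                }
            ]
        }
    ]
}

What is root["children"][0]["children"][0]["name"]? "node_98"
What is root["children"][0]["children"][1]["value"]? 9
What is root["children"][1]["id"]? 377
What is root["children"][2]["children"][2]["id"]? 677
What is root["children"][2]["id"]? 276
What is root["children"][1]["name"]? "node_377"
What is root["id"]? 212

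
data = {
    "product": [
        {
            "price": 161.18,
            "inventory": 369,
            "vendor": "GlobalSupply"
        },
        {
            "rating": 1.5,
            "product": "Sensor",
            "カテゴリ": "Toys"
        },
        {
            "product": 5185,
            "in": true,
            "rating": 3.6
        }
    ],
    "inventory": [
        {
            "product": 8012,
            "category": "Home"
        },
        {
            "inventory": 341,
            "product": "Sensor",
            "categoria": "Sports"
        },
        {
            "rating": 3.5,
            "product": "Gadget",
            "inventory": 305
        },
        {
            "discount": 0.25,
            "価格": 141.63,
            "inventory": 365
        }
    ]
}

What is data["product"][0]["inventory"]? 369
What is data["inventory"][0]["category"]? "Home"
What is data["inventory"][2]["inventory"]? 305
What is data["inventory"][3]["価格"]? 141.63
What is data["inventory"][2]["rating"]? 3.5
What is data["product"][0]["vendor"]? "GlobalSupply"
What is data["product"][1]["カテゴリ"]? "Toys"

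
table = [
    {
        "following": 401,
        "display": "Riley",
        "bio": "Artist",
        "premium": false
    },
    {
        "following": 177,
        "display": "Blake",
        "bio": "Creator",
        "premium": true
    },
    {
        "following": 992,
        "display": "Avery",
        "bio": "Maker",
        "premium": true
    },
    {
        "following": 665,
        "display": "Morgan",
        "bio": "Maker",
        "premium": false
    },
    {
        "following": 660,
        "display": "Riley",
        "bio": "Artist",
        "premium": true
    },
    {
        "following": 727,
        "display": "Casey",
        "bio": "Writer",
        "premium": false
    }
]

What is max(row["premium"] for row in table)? True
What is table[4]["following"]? 660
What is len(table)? 6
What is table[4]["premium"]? True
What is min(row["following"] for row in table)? 177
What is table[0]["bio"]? "Artist"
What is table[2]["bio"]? "Maker"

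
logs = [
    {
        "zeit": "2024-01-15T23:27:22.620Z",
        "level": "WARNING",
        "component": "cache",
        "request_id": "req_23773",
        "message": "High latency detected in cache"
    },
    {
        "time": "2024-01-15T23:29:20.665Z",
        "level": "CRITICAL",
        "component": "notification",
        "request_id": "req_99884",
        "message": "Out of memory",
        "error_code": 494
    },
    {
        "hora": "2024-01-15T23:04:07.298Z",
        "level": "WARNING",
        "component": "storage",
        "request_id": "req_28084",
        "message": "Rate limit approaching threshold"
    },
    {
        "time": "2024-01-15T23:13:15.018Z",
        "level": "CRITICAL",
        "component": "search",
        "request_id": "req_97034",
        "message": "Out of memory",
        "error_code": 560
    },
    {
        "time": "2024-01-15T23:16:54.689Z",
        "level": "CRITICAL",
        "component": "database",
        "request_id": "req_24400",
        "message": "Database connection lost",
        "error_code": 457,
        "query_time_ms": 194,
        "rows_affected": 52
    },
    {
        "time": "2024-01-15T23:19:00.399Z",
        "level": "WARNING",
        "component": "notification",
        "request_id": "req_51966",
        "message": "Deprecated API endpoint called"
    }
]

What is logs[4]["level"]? "CRITICAL"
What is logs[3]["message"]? "Out of memory"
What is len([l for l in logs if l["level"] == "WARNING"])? 3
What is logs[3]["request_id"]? "req_97034"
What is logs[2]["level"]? "WARNING"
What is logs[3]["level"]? "CRITICAL"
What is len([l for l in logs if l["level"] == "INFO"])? 0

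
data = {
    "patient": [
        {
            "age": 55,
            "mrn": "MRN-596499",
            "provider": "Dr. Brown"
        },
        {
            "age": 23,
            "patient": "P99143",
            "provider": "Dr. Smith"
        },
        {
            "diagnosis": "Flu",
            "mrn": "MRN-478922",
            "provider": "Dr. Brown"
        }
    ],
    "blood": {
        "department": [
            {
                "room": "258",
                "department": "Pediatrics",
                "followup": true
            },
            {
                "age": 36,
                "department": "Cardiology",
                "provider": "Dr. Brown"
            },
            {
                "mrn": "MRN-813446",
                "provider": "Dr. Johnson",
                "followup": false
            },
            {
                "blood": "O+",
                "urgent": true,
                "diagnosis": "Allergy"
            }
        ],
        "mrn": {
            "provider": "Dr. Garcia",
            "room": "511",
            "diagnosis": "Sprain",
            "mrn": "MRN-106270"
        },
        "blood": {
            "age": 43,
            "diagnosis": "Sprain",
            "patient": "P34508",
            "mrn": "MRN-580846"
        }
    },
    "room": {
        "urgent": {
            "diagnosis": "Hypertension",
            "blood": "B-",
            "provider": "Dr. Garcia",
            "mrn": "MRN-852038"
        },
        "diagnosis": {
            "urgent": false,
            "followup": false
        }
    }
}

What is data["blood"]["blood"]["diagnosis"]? "Sprain"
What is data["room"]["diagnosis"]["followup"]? False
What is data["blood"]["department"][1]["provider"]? "Dr. Brown"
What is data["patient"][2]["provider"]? "Dr. Brown"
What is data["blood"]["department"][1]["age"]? 36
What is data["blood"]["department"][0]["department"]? "Pediatrics"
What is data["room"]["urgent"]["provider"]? "Dr. Garcia"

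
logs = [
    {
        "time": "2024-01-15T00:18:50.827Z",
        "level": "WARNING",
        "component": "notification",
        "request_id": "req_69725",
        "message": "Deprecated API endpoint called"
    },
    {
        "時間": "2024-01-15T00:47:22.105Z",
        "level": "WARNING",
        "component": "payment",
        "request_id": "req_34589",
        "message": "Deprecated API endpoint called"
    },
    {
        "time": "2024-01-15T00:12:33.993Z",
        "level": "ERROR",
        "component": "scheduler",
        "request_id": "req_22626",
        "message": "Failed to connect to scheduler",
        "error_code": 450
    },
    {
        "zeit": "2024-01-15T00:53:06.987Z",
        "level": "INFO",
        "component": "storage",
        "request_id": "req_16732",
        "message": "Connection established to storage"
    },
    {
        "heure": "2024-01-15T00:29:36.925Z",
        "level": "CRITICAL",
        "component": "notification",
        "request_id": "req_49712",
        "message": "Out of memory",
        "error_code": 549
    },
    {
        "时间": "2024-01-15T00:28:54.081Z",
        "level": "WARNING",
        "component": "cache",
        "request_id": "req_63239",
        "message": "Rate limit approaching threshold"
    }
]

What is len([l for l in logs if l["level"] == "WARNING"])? 3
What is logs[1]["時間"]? "2024-01-15T00:47:22.105Z"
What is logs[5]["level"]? "WARNING"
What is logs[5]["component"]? "cache"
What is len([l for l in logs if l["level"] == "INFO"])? 1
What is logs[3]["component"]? "storage"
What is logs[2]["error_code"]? 450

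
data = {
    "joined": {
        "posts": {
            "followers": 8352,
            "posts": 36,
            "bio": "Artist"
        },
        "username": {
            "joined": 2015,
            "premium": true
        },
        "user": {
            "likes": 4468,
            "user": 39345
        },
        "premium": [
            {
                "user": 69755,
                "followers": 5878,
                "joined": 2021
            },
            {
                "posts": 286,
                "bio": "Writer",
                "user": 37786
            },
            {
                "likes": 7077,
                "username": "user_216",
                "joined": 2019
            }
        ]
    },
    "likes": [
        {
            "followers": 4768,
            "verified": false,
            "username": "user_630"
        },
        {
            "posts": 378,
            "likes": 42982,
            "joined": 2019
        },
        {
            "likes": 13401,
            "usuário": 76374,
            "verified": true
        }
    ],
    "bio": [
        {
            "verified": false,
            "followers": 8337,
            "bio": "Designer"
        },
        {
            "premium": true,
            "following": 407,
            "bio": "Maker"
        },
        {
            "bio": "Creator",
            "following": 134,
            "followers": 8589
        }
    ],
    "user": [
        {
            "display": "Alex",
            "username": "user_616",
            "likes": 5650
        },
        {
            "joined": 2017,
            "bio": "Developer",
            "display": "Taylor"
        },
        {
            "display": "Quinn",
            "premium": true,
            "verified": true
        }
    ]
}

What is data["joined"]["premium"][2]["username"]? "user_216"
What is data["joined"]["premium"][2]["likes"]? 7077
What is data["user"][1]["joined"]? 2017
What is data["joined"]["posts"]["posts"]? 36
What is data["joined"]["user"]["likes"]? 4468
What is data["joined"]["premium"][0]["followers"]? 5878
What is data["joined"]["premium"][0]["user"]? 69755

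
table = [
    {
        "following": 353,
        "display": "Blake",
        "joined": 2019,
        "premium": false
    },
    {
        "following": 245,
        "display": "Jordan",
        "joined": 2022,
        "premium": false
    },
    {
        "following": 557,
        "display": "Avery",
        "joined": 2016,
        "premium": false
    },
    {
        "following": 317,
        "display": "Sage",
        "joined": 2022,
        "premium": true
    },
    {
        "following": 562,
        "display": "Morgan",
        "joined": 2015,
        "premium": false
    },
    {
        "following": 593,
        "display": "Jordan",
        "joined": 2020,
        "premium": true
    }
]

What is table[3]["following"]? 317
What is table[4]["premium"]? False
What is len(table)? 6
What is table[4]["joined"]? 2015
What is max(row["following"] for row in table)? 593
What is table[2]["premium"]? False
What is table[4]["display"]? "Morgan"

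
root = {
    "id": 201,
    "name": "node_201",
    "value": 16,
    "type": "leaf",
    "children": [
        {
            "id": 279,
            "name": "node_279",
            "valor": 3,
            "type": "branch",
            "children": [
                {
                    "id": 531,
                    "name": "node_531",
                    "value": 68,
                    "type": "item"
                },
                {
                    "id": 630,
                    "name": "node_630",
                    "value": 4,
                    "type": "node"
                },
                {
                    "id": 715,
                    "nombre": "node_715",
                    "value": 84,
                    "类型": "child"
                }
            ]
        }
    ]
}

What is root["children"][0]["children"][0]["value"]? 68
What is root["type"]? "leaf"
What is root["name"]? "node_201"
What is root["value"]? 16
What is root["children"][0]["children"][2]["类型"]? "child"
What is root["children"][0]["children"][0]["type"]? "item"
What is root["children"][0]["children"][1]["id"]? 630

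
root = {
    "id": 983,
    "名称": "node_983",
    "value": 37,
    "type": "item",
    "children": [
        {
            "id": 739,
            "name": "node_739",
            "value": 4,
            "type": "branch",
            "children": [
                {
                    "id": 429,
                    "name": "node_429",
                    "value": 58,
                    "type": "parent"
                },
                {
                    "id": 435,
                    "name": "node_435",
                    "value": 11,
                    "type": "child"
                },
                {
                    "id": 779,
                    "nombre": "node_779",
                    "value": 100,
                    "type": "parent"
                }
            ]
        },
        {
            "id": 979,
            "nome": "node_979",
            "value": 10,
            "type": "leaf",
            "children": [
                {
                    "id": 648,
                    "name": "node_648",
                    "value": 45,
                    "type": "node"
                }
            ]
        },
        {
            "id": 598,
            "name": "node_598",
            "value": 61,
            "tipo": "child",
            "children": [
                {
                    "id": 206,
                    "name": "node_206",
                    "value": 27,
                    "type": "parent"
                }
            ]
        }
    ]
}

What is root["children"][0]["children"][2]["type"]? "parent"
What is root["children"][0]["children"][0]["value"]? 58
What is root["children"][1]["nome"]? "node_979"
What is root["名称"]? "node_983"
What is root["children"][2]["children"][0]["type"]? "parent"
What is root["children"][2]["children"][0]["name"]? "node_206"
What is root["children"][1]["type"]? "leaf"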